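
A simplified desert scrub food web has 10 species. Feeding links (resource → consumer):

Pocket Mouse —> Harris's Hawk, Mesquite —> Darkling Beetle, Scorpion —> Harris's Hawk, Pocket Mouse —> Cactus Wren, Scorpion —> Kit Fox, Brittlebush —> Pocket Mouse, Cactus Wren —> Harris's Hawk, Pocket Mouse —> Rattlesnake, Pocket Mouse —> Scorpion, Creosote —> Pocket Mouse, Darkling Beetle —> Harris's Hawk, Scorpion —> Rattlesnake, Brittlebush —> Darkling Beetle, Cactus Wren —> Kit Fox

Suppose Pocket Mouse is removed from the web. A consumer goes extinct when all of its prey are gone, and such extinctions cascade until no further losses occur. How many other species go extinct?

4

Remove Pocket Mouse.
Round 1: Cactus Wren (all prey gone), Scorpion (all prey gone) → extinct.
Round 2: Kit Fox (all prey gone), Rattlesnake (all prey gone) → extinct.
No further losses. Total secondary extinctions: 4.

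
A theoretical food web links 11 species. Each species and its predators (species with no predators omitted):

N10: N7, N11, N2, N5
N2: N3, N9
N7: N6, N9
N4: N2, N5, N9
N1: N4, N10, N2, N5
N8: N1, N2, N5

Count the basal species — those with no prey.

1

Basal species (no prey listed): N8.
Count: 1.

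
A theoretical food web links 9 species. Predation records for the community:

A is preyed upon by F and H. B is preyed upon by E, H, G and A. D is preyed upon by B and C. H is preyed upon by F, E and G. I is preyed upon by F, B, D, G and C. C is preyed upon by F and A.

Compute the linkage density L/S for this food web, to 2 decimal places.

There are L = 18 links among S = 9 species.
L/S = 18/9 = 2.0000 ≈ 2.00.

L/S = 2.00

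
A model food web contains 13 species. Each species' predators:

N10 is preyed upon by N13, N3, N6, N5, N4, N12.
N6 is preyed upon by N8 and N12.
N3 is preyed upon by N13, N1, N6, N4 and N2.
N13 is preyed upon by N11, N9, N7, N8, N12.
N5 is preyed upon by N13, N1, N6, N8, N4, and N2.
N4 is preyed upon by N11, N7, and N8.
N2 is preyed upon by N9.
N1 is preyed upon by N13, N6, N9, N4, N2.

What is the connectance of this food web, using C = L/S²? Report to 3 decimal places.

C = 0.195

The web has S = 13 species and L = 33 feeding links.
C = L / S² = 33 / 169 = 0.1953 ≈ 0.195.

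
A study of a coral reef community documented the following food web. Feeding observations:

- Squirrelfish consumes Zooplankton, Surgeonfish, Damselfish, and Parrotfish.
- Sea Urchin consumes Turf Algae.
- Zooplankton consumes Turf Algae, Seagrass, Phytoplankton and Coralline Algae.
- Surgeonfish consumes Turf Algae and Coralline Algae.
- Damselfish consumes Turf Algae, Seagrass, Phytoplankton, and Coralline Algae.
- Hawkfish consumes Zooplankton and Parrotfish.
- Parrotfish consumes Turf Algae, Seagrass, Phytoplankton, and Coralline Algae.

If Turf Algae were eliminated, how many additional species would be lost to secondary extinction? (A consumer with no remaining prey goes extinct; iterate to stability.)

Remove Turf Algae.
Round 1: Sea Urchin (all prey gone) → extinct.
No further losses. Total secondary extinctions: 1.

1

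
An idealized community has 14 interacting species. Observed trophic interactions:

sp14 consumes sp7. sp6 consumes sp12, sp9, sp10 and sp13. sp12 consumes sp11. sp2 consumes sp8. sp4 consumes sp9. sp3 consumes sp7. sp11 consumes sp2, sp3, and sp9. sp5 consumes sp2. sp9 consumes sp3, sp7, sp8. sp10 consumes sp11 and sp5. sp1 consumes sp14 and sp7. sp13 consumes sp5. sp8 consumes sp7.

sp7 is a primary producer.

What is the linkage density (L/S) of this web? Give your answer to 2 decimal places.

There are L = 22 links among S = 14 species.
L/S = 22/14 = 1.5714 ≈ 1.57.

L/S = 1.57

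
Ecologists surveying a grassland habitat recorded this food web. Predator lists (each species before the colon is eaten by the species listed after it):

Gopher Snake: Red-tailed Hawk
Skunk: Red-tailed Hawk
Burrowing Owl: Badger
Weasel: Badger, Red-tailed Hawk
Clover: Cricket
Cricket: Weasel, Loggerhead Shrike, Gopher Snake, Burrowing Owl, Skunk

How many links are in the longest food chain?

One longest chain: Clover → Cricket → Weasel → Badger.
It has 4 species and 3 links.

3 links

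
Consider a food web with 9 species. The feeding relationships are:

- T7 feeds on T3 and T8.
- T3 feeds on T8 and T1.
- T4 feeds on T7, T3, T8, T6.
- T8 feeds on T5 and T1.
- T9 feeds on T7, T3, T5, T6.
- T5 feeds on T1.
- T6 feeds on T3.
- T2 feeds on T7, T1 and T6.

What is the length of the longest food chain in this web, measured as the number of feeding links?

One longest chain: T1 → T5 → T8 → T3 → T6 → T2.
It has 6 species and 5 links.

5 links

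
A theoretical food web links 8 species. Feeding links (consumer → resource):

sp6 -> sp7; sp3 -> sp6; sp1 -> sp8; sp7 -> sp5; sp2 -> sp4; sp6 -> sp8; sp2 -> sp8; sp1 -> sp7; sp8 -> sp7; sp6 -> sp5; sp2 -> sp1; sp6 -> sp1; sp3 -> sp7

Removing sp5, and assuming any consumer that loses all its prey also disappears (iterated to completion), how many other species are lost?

5

Remove sp5.
Round 1: sp7 (all prey gone) → extinct.
Round 2: sp8 (all prey gone) → extinct.
Round 3: sp1 (all prey gone) → extinct.
Round 4: sp6 (all prey gone) → extinct.
Round 5: sp3 (all prey gone) → extinct.
No further losses. Total secondary extinctions: 5.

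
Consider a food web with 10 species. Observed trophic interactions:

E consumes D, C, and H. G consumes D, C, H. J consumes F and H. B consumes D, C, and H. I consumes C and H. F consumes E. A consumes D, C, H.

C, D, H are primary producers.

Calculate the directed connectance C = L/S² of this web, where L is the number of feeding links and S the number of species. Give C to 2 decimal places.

C = 0.17

The web has S = 10 species and L = 17 feeding links.
C = L / S² = 17 / 100 = 0.1700 ≈ 0.17.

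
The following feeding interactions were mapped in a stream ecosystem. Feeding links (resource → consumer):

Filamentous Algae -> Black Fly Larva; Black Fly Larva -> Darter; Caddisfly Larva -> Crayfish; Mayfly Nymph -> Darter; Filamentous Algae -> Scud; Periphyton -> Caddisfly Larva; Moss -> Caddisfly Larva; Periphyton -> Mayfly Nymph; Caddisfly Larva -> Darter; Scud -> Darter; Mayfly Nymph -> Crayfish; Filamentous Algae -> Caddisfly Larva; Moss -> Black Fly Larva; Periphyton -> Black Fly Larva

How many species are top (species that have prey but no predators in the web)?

Top species (has prey, but nothing eats it): Darter, Crayfish.
Count: 2.

2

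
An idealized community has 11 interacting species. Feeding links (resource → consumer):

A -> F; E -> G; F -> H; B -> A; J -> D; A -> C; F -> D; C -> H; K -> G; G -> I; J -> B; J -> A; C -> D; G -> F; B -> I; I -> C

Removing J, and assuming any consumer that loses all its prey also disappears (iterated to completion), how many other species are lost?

2

Remove J.
Round 1: B (all prey gone) → extinct.
Round 2: A (all prey gone) → extinct.
No further losses. Total secondary extinctions: 2.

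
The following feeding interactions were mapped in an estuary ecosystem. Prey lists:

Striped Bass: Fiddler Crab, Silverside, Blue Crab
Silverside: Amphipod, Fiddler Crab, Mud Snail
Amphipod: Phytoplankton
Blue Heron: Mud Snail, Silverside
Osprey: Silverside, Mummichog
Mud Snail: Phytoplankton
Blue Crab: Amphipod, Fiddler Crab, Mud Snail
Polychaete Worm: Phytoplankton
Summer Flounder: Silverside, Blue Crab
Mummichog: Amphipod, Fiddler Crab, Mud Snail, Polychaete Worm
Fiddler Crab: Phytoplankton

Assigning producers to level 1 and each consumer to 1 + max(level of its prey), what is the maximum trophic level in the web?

4

Producers (level 1): Phytoplankton.
Phytoplankton → Amphipod → Silverside → Blue Heron gives Blue Heron level 4.
No species has a prey at level 4, so no species reaches level 5.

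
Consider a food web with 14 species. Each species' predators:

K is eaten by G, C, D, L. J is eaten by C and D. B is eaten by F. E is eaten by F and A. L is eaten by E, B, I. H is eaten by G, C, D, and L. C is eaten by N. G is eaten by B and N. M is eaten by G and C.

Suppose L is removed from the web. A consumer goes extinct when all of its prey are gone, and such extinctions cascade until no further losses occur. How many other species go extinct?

Remove L.
Round 1: I (all prey gone), E (all prey gone) → extinct.
Round 2: A (all prey gone) → extinct.
No further losses. Total secondary extinctions: 3.

3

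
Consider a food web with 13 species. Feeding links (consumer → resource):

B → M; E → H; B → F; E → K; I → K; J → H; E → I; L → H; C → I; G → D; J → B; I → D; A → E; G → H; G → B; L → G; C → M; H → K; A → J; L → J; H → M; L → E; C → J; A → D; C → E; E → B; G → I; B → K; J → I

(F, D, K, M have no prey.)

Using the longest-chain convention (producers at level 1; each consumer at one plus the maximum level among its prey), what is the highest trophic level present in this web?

4

Producers (level 1): F, D, K, M.
F → B → E → A gives A level 4.
No species has a prey at level 4, so no species reaches level 5.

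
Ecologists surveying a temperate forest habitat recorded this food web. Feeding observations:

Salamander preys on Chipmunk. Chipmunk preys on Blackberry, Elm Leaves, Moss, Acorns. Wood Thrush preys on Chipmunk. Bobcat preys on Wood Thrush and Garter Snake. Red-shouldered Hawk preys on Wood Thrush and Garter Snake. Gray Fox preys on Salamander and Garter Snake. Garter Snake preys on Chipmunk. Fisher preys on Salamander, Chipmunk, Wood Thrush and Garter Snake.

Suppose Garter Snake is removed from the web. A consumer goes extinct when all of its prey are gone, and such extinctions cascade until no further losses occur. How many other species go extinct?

0

Remove Garter Snake.
Every predator of it retains at least one other prey: Bobcat still has Wood Thrush; Fisher still has Chipmunk, Wood Thrush, Salamander; Red-shouldered Hawk still has Wood Thrush; Gray Fox still has Salamander.
No consumer loses all prey, so no secondary extinctions occur.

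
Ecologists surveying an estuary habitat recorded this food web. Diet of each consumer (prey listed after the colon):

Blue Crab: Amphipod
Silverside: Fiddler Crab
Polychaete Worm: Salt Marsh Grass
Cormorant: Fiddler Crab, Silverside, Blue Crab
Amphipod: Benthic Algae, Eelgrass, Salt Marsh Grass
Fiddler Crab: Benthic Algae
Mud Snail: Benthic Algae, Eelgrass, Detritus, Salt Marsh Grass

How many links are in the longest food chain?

3 links

One longest chain: Benthic Algae → Fiddler Crab → Silverside → Cormorant.
It has 4 species and 3 links.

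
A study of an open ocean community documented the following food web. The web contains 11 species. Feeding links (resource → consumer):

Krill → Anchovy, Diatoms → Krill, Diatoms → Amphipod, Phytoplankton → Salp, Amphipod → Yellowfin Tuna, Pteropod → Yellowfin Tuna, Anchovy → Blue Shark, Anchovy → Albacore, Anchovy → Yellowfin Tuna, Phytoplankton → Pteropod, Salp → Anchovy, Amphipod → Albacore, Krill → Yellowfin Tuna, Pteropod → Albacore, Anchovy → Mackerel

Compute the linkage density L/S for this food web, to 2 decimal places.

L/S = 1.36

There are L = 15 links among S = 11 species.
L/S = 15/11 = 1.3636 ≈ 1.36.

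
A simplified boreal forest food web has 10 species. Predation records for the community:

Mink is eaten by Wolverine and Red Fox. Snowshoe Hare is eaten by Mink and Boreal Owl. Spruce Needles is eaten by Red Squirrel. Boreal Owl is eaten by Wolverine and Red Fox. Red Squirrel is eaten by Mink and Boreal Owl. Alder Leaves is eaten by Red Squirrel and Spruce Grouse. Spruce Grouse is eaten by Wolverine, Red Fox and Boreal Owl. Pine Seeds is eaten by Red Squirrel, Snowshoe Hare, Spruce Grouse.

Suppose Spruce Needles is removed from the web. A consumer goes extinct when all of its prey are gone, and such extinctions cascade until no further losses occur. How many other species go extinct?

Remove Spruce Needles.
Every predator of it retains at least one other prey: Red Squirrel still has Alder Leaves, Pine Seeds.
No consumer loses all prey, so no secondary extinctions occur.

0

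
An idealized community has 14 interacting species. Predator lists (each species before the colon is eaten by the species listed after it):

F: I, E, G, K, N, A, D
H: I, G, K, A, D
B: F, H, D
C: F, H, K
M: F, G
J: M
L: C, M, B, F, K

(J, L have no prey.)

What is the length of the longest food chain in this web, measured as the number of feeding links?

One longest chain: L → C → F → I.
It has 4 species and 3 links.

3 links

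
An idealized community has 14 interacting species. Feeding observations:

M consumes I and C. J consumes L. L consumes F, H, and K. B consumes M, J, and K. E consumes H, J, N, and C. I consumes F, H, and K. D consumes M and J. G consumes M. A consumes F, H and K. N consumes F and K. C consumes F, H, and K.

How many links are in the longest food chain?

3 links

One longest chain: F → L → J → B.
It has 4 species and 3 links.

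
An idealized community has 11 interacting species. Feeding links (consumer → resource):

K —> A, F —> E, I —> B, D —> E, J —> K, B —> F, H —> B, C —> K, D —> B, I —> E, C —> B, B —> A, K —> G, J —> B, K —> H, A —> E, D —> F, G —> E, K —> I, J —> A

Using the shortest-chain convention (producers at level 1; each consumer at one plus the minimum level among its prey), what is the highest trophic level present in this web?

Producers (level 1): E.
Following each consumer down to its lowest-level prey: E → A → K → C (levels 1 through 4).
All prey of C (K 3, B 3) are at level 3 or above, so C is at level 1 + 3 = 4.
Every consumer has at least one prey at level 3 or below, so none exceeds level 4.

4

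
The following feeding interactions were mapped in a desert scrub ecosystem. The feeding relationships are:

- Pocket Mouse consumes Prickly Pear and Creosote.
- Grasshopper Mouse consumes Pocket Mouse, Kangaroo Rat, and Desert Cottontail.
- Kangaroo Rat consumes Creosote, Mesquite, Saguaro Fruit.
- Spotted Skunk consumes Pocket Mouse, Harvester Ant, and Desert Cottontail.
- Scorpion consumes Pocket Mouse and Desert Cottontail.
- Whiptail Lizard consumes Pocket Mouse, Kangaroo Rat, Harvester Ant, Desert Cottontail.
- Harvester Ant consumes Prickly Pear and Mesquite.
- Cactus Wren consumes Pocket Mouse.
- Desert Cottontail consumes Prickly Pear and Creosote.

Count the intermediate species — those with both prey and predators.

Intermediate species (has both prey and predators): Desert Cottontail, Kangaroo Rat, Pocket Mouse, Harvester Ant.
Count: 4.

4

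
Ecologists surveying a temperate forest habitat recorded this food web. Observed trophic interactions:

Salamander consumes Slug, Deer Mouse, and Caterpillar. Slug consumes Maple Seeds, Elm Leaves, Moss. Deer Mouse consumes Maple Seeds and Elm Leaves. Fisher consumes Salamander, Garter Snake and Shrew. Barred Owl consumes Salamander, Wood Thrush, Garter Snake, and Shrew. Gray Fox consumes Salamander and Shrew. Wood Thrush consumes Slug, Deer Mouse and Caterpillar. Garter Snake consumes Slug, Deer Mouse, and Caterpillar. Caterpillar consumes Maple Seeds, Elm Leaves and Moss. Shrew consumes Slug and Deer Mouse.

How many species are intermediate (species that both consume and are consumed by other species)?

Intermediate species (has both prey and predators): Caterpillar, Slug, Deer Mouse, Garter Snake, Shrew, Salamander, Wood Thrush.
Count: 7.

7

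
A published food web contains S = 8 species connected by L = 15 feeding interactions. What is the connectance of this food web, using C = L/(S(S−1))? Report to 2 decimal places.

C = 0.27

The web has S = 8 species and L = 15 feeding links.
C = L / (S(S−1)) = 15 / 56 = 0.2679 ≈ 0.27.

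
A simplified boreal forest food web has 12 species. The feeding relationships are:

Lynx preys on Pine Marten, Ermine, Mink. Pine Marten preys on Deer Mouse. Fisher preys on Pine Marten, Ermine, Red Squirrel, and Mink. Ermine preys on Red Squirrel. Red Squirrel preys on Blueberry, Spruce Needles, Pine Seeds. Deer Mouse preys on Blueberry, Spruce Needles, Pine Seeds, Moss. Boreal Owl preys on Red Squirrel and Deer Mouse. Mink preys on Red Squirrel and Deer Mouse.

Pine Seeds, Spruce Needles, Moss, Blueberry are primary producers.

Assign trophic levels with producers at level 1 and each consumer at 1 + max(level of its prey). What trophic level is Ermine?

Pine Seeds is a producer → level 1.
Red Squirrel eats Pine Seeds (level 1); other prey at levels: Spruce Needles 1, Blueberry 1 → level 2.
Ermine eats Red Squirrel → level 3.

Trophic level 3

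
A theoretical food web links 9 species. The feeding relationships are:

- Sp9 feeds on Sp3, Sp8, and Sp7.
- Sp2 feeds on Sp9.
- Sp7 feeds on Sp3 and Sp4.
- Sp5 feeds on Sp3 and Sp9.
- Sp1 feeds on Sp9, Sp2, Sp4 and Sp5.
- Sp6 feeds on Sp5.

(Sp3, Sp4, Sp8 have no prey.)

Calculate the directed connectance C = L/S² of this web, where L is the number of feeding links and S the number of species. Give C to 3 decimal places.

C = 0.160

The web has S = 9 species and L = 13 feeding links.
C = L / S² = 13 / 81 = 0.1605 ≈ 0.160.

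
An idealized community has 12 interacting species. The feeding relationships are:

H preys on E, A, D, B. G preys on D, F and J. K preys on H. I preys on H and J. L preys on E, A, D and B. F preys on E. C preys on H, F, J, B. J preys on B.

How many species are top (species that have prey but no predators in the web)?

Top species (has prey, but nothing eats it): L, C, G, K, I.
Count: 5.

5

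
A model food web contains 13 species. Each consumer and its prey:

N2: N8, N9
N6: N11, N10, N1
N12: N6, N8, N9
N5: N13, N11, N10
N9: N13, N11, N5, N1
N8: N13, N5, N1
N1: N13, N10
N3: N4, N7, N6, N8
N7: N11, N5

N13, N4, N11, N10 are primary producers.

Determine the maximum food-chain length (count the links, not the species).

One longest chain: N13 → N5 → N8 → N2.
It has 4 species and 3 links.

3 links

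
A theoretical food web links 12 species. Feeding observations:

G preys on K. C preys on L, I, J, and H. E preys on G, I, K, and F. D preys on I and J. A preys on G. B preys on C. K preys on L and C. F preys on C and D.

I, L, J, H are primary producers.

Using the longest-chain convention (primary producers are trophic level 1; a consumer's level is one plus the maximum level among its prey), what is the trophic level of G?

I is a producer → level 1.
C eats I (level 1); other prey at levels: L 1, J 1, H 1 → level 2.
K eats C (level 2); other prey at levels: L 1 → level 3.
G eats K → level 4.

Trophic level 4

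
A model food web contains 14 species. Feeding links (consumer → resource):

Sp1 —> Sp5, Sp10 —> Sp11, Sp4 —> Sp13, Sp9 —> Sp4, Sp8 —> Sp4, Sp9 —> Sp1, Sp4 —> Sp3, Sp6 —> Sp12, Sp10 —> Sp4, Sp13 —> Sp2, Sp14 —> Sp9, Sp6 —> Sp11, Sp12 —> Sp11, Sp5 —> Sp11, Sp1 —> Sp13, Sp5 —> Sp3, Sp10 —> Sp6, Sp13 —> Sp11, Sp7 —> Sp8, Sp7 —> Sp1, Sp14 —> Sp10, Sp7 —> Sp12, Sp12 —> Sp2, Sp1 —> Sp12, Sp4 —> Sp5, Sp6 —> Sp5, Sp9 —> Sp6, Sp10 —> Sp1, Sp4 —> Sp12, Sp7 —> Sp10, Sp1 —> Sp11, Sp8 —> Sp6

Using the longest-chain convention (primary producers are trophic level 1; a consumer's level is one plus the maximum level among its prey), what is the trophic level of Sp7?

Trophic level 5

Sp11 is a producer → level 1.
Sp12 eats Sp11 (level 1); other prey at levels: Sp2 1 → level 2.
Sp1 eats Sp12 (level 2); other prey at levels: Sp11 1, Sp5 2, Sp13 2 → level 3.
Sp10 eats Sp1 (level 3); other prey at levels: Sp11 1, Sp4 3, Sp6 3 → level 4.
Sp7 eats Sp10 (level 4); other prey at levels: Sp12 2, Sp1 3, Sp8 4 → level 5.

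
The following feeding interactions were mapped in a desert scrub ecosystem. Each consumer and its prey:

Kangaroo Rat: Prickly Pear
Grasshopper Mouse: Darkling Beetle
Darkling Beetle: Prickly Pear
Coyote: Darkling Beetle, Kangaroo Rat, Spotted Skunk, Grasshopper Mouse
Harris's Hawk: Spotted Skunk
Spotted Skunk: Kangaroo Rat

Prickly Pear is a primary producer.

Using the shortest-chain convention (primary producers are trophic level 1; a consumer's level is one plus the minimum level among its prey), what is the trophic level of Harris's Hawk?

Prickly Pear is a producer → level 1.
Kangaroo Rat eats Prickly Pear → level 2.
Spotted Skunk eats Kangaroo Rat → level 3.
Harris's Hawk eats Spotted Skunk → level 4.
No prey of Harris's Hawk is below level 3, so 4 is the minimum.

Trophic level 4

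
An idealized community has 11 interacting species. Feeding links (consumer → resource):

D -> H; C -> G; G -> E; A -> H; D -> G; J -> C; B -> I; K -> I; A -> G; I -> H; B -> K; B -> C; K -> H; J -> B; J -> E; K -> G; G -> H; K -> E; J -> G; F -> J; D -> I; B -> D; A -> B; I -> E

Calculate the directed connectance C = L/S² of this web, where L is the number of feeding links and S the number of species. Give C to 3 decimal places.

The web has S = 11 species and L = 24 feeding links.
C = L / S² = 24 / 121 = 0.1983 ≈ 0.198.

C = 0.198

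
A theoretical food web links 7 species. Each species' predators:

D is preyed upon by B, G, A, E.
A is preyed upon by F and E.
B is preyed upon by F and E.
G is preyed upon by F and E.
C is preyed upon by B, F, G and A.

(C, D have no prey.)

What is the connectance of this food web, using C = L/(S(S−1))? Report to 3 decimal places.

C = 0.333

The web has S = 7 species and L = 14 feeding links.
C = L / (S(S−1)) = 14 / 42 = 0.3333 ≈ 0.333.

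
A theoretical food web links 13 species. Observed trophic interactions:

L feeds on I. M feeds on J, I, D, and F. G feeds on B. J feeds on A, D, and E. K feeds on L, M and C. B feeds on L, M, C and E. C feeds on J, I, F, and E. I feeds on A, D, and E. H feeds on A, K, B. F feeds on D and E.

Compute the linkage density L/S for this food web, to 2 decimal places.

There are L = 28 links among S = 13 species.
L/S = 28/13 = 2.1538 ≈ 2.15.

L/S = 2.15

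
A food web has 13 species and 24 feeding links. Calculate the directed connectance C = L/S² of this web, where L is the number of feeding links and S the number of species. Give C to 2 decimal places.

The web has S = 13 species and L = 24 feeding links.
C = L / S² = 24 / 169 = 0.1420 ≈ 0.14.

C = 0.14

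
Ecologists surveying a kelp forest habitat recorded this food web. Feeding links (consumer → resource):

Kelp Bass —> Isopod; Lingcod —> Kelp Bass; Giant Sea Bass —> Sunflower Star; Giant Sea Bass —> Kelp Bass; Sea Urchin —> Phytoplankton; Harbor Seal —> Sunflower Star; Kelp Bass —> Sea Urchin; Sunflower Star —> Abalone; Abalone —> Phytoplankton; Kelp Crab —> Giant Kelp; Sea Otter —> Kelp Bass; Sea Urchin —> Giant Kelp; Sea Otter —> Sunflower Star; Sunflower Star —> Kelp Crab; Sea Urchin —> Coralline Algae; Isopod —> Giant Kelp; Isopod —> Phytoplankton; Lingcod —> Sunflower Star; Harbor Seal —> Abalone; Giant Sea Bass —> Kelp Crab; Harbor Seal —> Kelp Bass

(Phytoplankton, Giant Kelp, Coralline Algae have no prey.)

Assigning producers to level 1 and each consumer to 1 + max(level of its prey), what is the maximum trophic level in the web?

4

Producers (level 1): Phytoplankton, Giant Kelp, Coralline Algae.
Phytoplankton → Abalone → Sunflower Star → Harbor Seal gives Harbor Seal level 4.
No species has a prey at level 4, so no species reaches level 5.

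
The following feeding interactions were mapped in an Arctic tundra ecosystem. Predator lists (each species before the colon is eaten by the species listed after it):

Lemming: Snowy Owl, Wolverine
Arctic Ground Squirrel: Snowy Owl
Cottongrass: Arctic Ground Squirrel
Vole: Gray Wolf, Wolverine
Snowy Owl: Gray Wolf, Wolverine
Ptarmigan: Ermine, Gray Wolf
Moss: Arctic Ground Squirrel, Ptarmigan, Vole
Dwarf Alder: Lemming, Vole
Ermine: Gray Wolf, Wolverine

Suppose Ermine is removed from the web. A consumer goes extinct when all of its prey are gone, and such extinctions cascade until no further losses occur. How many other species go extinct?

Remove Ermine.
Every predator of it retains at least one other prey: Gray Wolf still has Ptarmigan, Vole, Snowy Owl; Wolverine still has Lemming, Vole, Snowy Owl.
No consumer loses all prey, so no secondary extinctions occur.

0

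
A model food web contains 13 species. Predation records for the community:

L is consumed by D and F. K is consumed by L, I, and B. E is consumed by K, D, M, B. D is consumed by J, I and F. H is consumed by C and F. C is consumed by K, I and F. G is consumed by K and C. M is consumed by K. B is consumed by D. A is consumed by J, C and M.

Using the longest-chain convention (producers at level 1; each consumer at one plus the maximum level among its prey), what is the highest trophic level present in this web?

6

Producers (level 1): E, H, A, G.
E → M → K → B → D → F gives F level 6.
No species has a prey at level 6, so no species reaches level 7.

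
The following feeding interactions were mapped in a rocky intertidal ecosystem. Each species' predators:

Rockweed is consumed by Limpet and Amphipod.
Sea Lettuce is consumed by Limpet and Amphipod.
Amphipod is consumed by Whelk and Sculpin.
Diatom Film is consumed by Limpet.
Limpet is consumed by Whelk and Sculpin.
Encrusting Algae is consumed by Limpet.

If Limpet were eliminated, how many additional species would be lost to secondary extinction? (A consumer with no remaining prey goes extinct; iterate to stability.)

Remove Limpet.
Every predator of it retains at least one other prey: Sculpin still has Amphipod; Whelk still has Amphipod.
No consumer loses all prey, so no secondary extinctions occur.

0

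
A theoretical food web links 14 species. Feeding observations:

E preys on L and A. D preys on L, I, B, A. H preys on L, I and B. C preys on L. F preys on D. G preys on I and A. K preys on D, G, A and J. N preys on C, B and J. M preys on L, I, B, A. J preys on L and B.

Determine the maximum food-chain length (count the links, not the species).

2 links

One longest chain: B → J → K.
It has 3 species and 2 links.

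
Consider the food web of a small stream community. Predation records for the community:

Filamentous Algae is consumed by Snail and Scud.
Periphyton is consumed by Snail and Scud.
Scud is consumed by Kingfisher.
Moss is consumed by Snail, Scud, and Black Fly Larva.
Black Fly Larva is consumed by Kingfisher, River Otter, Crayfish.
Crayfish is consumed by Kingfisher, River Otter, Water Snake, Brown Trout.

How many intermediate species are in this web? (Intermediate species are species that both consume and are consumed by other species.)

3

Intermediate species (has both prey and predators): Black Fly Larva, Scud, Crayfish.
Count: 3.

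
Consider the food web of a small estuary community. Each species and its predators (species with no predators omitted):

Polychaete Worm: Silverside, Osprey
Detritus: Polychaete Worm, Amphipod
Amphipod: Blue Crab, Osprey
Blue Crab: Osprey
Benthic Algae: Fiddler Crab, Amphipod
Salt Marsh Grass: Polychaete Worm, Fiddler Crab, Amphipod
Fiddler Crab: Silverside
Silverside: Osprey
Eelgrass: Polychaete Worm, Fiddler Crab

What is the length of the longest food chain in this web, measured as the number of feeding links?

One longest chain: Salt Marsh Grass → Polychaete Worm → Silverside → Osprey.
It has 4 species and 3 links.

3 links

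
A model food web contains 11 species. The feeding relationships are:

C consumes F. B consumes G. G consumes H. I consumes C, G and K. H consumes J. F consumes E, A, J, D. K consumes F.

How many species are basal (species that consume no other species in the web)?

Basal species (no prey listed): E, A, J, D.
Count: 4.

4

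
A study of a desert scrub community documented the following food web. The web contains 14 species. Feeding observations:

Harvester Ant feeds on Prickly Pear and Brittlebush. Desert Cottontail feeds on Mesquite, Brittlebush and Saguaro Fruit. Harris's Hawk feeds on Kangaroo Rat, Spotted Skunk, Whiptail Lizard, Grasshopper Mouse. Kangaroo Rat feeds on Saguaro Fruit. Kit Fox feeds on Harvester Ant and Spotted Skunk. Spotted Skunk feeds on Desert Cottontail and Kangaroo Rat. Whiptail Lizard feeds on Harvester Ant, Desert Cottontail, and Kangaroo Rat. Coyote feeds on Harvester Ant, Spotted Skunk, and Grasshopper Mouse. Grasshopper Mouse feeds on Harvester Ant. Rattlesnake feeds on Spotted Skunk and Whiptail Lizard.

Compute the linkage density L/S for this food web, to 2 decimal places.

L/S = 1.64

There are L = 23 links among S = 14 species.
L/S = 23/14 = 1.6429 ≈ 1.64.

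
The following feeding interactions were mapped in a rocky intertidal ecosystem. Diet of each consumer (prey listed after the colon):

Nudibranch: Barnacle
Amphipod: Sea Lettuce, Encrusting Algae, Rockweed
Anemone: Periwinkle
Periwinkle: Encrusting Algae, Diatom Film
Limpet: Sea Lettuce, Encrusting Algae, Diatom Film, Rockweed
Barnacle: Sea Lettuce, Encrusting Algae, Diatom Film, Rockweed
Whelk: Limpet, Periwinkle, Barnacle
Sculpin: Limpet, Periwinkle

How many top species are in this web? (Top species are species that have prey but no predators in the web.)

5

Top species (has prey, but nothing eats it): Amphipod, Nudibranch, Anemone, Sculpin, Whelk.
Count: 5.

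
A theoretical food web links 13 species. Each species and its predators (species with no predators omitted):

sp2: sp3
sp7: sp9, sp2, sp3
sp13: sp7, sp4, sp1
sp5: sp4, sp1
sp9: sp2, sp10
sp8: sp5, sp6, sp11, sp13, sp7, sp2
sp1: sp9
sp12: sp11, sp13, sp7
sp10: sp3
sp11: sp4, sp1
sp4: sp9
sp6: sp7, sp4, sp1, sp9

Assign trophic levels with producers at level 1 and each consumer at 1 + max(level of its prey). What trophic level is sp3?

Trophic level 6

sp8 is a producer → level 1.
sp5 eats sp8 → level 2.
sp1 eats sp5 (level 2); other prey at levels: sp6 2, sp11 2, sp13 2 → level 3.
sp9 eats sp1 (level 3); other prey at levels: sp6 2, sp7 3, sp4 3 → level 4.
sp2 eats sp9 (level 4); other prey at levels: sp8 1, sp7 3 → level 5.
sp3 eats sp2 (level 5); other prey at levels: sp7 3, sp10 5 → level 6.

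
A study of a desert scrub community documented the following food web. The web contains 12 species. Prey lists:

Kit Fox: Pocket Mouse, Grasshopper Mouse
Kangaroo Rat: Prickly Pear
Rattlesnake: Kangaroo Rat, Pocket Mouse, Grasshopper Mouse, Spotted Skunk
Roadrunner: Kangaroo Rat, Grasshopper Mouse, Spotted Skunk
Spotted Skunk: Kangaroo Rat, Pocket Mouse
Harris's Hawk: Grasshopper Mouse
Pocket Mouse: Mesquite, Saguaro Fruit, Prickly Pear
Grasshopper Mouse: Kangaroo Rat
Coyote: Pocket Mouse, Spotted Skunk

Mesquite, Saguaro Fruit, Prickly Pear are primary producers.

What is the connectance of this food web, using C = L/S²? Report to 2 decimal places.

The web has S = 12 species and L = 19 feeding links.
C = L / S² = 19 / 144 = 0.1319 ≈ 0.13.

C = 0.13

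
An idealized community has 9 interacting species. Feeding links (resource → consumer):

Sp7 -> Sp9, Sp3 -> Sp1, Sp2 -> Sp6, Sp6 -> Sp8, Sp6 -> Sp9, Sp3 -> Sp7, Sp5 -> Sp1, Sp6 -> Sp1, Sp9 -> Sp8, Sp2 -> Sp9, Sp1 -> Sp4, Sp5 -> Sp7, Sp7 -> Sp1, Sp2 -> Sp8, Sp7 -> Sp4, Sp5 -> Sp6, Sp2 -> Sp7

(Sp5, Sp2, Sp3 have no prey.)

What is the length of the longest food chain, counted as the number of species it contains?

One longest chain: Sp5 → Sp7 → Sp9 → Sp8.
It has 4 species and 3 links.

4 species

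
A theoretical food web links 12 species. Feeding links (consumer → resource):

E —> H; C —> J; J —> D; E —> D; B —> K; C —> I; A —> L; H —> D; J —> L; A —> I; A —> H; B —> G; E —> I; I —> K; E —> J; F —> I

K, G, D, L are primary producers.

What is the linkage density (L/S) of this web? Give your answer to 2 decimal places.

L/S = 1.33

There are L = 16 links among S = 12 species.
L/S = 16/12 = 1.3333 ≈ 1.33.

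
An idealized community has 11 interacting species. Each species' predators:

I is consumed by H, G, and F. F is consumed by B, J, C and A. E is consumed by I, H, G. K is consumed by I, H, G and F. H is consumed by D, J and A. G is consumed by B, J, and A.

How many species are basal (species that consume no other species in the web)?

2

Basal species (no prey listed): K, E.
Count: 2.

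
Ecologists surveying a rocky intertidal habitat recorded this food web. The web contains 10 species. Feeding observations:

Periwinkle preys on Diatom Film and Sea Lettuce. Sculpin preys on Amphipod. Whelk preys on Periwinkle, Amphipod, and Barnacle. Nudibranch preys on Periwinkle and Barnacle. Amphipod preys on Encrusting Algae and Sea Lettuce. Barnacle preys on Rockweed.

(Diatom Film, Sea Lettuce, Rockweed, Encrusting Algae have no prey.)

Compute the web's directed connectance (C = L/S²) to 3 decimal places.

The web has S = 10 species and L = 11 feeding links.
C = L / S² = 11 / 100 = 0.1100 ≈ 0.110.

C = 0.110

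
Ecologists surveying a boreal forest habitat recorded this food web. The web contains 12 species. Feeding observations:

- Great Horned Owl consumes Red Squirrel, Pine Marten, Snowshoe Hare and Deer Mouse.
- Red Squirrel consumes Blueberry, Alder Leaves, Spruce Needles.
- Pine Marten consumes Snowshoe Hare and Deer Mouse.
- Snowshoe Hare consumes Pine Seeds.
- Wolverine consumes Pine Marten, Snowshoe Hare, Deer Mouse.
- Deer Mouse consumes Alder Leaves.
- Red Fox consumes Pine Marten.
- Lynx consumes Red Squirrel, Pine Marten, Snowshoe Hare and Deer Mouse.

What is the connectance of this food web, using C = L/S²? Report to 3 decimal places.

The web has S = 12 species and L = 19 feeding links.
C = L / S² = 19 / 144 = 0.1319 ≈ 0.132.

C = 0.132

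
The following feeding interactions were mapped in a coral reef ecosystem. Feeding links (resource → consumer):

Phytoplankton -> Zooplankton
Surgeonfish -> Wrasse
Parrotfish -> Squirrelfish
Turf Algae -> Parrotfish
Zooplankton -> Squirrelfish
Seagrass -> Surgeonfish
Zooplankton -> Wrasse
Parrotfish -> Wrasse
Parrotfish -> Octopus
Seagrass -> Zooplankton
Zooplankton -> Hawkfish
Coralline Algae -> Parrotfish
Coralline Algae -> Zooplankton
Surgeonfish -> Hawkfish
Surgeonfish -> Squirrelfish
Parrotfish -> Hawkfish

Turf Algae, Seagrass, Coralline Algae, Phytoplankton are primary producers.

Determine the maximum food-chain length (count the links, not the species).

One longest chain: Seagrass → Zooplankton → Hawkfish.
It has 3 species and 2 links.

2 links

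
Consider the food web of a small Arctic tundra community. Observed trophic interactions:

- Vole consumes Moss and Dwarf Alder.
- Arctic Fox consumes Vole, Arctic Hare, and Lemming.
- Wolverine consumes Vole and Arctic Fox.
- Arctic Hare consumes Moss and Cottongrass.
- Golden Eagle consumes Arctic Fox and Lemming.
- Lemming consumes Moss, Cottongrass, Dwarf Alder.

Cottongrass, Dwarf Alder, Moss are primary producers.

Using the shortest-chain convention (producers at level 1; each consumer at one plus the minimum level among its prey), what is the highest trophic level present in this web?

3

Producers (level 1): Cottongrass, Dwarf Alder, Moss.
Following each consumer down to its lowest-level prey: Cottongrass → Lemming → Golden Eagle (levels 1 through 3).
All prey of Golden Eagle (Lemming 2, Arctic Fox 3) are at level 2 or above, so Golden Eagle is at level 1 + 2 = 3.
Every consumer has at least one prey at level 2 or below, so none exceeds level 3.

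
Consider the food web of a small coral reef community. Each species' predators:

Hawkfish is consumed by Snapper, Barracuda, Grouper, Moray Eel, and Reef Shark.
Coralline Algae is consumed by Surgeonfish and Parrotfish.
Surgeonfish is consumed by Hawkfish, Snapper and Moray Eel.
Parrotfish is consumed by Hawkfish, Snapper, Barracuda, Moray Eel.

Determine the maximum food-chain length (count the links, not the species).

One longest chain: Coralline Algae → Surgeonfish → Hawkfish → Moray Eel.
It has 4 species and 3 links.

3 links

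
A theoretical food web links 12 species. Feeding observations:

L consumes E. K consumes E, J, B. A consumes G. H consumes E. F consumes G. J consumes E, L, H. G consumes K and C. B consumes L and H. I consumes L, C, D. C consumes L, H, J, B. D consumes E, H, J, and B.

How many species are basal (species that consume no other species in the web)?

1

Basal species (no prey listed): E.
Count: 1.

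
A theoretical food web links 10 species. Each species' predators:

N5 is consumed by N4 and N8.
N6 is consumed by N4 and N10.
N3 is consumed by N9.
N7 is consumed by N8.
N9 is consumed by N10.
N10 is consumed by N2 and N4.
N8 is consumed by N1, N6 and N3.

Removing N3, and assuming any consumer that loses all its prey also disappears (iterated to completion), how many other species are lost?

Remove N3.
Round 1: N9 (all prey gone) → extinct.
No further losses. Total secondary extinctions: 1.

1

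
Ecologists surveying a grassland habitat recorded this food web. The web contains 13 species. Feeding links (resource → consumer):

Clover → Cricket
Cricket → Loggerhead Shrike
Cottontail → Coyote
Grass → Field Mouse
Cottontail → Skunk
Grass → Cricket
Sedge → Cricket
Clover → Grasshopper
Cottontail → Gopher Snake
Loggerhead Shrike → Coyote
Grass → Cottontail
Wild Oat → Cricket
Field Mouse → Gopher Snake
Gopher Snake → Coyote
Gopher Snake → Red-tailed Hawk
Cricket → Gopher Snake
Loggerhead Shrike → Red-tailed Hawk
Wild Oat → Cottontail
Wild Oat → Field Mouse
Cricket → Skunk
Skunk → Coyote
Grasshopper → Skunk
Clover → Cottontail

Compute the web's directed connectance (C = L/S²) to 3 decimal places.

C = 0.136

The web has S = 13 species and L = 23 feeding links.
C = L / S² = 23 / 169 = 0.1361 ≈ 0.136.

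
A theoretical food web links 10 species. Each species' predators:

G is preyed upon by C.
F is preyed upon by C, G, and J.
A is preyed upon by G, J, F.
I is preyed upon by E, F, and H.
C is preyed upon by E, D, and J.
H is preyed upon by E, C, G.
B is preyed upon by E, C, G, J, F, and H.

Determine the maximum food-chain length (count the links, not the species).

4 links

One longest chain: A → F → G → C → D.
It has 5 species and 4 links.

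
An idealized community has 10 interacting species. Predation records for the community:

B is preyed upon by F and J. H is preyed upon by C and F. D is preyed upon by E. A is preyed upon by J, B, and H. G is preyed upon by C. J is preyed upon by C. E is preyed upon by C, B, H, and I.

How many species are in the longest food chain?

5 species

One longest chain: D → E → B → J → C.
It has 5 species and 4 links.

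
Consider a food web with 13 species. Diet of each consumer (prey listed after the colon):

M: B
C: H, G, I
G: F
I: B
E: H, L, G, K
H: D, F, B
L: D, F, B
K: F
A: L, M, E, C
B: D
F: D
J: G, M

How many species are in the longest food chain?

One longest chain: D → F → K → E → A.
It has 5 species and 4 links.

5 species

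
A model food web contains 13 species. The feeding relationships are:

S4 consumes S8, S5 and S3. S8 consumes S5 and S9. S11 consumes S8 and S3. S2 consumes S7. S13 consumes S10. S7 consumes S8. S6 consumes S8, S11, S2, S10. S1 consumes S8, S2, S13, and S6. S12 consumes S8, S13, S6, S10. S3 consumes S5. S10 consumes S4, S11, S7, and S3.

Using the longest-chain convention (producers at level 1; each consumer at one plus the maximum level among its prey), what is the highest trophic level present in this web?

Producers (level 1): S5, S9.
S5 → S8 → S7 → S2 → S6 → S1 gives S1 level 6.
No species has a prey at level 6, so no species reaches level 7.

6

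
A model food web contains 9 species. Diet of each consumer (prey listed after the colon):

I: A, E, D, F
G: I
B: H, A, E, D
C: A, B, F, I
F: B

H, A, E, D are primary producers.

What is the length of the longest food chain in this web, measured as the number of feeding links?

4 links

One longest chain: H → B → F → I → G.
It has 5 species and 4 links.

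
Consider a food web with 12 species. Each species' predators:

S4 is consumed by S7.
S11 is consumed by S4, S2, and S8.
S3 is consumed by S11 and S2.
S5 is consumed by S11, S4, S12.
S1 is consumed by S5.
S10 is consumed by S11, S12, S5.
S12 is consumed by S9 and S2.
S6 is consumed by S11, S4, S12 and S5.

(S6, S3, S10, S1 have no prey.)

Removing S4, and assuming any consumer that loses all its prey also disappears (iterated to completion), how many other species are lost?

Remove S4.
Round 1: S7 (all prey gone) → extinct.
No further losses. Total secondary extinctions: 1.

1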